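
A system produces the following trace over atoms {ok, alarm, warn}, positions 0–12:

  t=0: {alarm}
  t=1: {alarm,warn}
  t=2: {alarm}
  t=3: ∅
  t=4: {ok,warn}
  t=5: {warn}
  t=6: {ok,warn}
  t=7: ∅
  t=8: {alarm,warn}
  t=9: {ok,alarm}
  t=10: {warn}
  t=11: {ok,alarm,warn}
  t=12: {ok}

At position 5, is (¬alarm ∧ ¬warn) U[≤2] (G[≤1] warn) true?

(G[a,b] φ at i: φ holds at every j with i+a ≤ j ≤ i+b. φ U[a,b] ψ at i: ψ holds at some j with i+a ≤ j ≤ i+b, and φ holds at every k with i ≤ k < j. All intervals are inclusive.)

Holds

Need some j in [5,7] with G[≤1] warn, and (¬alarm ∧ ¬warn) at every k in [5,j-1].
  j=5: G[≤1] warn holds; no prefix to check → satisfied.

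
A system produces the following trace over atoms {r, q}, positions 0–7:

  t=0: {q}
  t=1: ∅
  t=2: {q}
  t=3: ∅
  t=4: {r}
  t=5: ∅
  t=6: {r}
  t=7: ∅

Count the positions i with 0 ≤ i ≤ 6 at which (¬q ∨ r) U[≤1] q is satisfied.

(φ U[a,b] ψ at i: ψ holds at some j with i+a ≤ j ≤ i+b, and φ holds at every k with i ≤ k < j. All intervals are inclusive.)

Evaluate at each i in [0,6]:
  i=0: ✓ (rhs at j=0)
  i=1: ✓ (rhs at j=2; lhs holds on [1,1])
  i=2: ✓ (rhs at j=2)
  i=3: ✗ (no rhs in [3,4])
  i=4: ✗ (no rhs in [4,5])
  i=5: ✗ (no rhs in [5,6])
  i=6: ✗ (no rhs in [6,7])
Positions where it holds: {0, 1, 2} → 3.

3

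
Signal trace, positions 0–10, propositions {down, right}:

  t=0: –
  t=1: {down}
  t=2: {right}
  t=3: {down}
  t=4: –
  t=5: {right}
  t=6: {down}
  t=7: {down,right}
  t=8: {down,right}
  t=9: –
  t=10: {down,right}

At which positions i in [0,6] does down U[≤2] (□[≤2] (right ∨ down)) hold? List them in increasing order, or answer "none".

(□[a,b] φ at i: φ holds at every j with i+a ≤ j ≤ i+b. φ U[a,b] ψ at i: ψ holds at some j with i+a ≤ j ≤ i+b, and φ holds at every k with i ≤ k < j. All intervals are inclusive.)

1, 5, 6

Evaluate at each i in [0,6]:
  i=0: ✗ (lhs fails at k=0 before rhs at j=1)
  i=1: ✓ (rhs at j=1)
  i=2: ✗ (no rhs in [2,4])
  i=3: ✗ (lhs fails at k=4 before rhs at j=5)
  i=4: ✗ (lhs fails at k=4 before rhs at j=5)
  i=5: ✓ (rhs at j=5)
  i=6: ✓ (rhs at j=6)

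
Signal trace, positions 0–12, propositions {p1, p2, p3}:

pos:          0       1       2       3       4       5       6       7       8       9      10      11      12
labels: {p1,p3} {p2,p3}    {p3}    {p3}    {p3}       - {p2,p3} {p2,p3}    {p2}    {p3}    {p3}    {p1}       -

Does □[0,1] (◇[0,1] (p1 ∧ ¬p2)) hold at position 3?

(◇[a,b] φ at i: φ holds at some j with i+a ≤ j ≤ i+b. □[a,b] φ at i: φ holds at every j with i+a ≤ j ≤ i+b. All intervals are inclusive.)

Check ◇[0,1] (p1 ∧ ¬p2) at every j in [3,4]:
  j=3: fails (none in [3,4])
  j=4: fails (none in [4,5])
Fails at j=3 → formula fails.

No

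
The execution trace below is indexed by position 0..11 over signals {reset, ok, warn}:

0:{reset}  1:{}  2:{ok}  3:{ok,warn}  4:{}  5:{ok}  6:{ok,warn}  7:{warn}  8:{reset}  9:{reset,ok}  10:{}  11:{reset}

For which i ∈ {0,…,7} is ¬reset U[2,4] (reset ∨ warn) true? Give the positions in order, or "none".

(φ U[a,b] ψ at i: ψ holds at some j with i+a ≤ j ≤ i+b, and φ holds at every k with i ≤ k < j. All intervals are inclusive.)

Evaluate at each i in [0,7]:
  i=0: ✗ (lhs fails at k=0 before rhs at j=3)
  i=1: ✓ (rhs at j=3; lhs holds on [1,2])
  i=2: ✓ (rhs at j=6; lhs holds on [2,5])
  i=3: ✓ (rhs at j=6; lhs holds on [3,5])
  i=4: ✓ (rhs at j=6; lhs holds on [4,5])
  i=5: ✓ (rhs at j=7; lhs holds on [5,6])
  i=6: ✓ (rhs at j=8; lhs holds on [6,7])
  i=7: ✗ (lhs fails at k=8 before rhs at j=9)

1, 2, 3, 4, 5, 6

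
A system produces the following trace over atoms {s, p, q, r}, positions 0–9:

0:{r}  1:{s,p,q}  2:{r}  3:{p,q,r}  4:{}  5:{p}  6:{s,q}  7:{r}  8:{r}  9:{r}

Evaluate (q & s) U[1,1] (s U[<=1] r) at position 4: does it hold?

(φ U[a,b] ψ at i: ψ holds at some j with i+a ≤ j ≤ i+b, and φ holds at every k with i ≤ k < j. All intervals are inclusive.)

Need some j in [5,5] with (s U[<=1] r), and (q & s) at every k in [4,j-1].
  j=5: (s U[<=1] r) — fails.
No j in the window works → until fails.

No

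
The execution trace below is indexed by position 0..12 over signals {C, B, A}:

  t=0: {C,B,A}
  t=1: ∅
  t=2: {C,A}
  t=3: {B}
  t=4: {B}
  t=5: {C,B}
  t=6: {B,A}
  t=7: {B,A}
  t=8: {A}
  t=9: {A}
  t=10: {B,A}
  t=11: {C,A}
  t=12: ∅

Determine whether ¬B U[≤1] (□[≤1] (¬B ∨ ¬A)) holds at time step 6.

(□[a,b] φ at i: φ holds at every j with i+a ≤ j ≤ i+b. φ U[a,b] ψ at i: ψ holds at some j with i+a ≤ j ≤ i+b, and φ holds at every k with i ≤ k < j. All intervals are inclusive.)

False

Need some j in [6,7] with □[≤1] (¬B ∨ ¬A), and ¬B at every k in [6,j-1].
  j=6: □[≤1] (¬B ∨ ¬A) — fails at 6.
  j=7: □[≤1] (¬B ∨ ¬A) — fails at 7.
No j in the window works → until fails.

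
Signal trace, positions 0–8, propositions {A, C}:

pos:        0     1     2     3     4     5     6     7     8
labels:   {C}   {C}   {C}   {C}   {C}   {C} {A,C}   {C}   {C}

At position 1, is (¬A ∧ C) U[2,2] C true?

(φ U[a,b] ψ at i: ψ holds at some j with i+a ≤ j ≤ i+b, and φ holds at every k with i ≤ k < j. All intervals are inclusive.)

Need some j in [3,3] with C, and (¬A ∧ C) at every k in [1,j-1].
  j=3: C holds; (¬A ∧ C) holds at every k in [1,2] → satisfied.

True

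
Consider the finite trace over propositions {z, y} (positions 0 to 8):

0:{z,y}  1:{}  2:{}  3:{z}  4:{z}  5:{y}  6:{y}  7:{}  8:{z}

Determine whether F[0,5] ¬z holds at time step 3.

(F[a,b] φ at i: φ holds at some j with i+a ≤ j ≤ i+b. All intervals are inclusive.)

Yes

Check ¬z at each j in [3,8]:
  j=3: false
  j=4: false
  j=5: true
  j=6: true
  j=7: true
  j=8: false
Found at j=5 → formula holds.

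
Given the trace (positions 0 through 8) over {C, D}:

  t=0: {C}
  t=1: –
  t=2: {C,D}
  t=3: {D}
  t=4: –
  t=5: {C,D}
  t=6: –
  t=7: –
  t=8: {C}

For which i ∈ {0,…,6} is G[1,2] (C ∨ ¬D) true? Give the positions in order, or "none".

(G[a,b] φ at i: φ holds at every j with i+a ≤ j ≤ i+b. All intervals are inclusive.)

0, 3, 4, 5, 6

Evaluate at each i in [0,6]:
  i=0: ✓ (all of [1,2])
  i=1: ✗ (fails at j=3)
  i=2: ✗ (fails at j=3)
  i=3: ✓ (all of [4,5])
  i=4: ✓ (all of [5,6])
  i=5: ✓ (all of [6,7])
  i=6: ✓ (all of [7,8])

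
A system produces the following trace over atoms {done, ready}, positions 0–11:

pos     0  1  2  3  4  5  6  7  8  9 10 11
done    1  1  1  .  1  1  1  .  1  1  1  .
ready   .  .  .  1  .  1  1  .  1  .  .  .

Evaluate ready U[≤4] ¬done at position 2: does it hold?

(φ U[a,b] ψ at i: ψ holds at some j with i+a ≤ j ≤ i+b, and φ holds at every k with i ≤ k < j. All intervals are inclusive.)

False

Need some j in [2,6] with ¬done, and ready at every k in [2,j-1].
  j=2: ¬done false.
  j=3: ¬done holds, but ready fails at k=2 → not this j.
  j=4: ¬done false.
  j=5: ¬done false.
  j=6: ¬done false.
No j in the window works → until fails.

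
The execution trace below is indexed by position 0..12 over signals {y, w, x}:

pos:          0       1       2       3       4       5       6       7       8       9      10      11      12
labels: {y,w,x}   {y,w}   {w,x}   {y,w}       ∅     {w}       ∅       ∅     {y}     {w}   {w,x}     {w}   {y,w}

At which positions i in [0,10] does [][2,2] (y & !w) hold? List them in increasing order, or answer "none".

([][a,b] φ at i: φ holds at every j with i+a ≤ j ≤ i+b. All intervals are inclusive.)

6

Evaluate at each i in [0,10]:
  i=0: ✗ (fails at j=2)
  i=1: ✗ (fails at j=3)
  i=2: ✗ (fails at j=4)
  i=3: ✗ (fails at j=5)
  i=4: ✗ (fails at j=6)
  i=5: ✗ (fails at j=7)
  i=6: ✓ (all of [8,8])
  i=7: ✗ (fails at j=9)
  i=8: ✗ (fails at j=10)
  i=9: ✗ (fails at j=11)
  i=10: ✗ (fails at j=12)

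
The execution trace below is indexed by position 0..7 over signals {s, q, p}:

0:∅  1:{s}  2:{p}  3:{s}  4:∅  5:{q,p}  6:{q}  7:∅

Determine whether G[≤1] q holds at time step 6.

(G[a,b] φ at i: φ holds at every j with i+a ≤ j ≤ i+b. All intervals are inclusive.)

Check q at every j in [6,7]:
  j=6: true
  j=7: false
Fails at j=7 → formula fails.

False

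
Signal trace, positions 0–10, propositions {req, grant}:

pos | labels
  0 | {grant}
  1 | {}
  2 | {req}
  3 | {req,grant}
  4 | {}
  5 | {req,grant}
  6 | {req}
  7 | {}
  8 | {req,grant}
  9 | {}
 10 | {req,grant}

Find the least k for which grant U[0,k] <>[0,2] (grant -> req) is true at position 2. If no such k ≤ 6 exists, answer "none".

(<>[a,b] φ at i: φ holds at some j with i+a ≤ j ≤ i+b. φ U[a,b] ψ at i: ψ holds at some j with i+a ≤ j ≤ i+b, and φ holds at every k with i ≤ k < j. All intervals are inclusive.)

Need earliest j ≥ 2 with <>[0,2] (grant -> req), and grant at every k in [2,j-1].
  j=2: rhs holds (empty prefix). k = 0.

0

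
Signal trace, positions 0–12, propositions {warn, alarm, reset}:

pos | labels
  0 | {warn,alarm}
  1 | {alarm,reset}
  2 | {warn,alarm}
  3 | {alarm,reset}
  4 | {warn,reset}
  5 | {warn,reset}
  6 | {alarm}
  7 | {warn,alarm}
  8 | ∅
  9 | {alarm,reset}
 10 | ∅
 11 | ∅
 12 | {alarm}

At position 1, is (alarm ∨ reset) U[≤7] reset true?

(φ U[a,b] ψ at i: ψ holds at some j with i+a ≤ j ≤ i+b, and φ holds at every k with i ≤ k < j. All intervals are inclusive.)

Need some j in [1,8] with reset, and (alarm ∨ reset) at every k in [1,j-1].
  j=1: reset holds; no prefix to check → satisfied.

Yes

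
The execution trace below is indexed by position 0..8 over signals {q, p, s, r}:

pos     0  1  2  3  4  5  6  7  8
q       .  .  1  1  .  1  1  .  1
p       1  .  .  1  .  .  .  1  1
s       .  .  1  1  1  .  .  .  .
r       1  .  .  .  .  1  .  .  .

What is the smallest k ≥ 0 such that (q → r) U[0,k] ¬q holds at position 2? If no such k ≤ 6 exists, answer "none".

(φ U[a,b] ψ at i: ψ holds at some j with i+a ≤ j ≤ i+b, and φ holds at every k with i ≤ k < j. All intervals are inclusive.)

Need earliest j ≥ 2 with ¬q, and (q → r) at every k in [2,j-1].
  j=2: rhs fails.
  j=3: rhs fails.
  j=4: rhs holds but lhs fails at k=2.
  j=5: rhs fails.
  j=6: rhs fails.
  j=7: rhs holds but lhs fails at k=2.
  j=8: rhs fails.
No witness within the range → none.

none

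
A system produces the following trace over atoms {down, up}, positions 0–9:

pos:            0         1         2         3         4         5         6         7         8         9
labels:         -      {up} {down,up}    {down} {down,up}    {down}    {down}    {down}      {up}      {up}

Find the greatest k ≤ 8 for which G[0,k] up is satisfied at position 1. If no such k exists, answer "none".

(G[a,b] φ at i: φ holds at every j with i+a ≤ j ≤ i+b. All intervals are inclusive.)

up must hold from j=1 onward; find where it first fails.
  j=1: holds
  j=2: holds
  j=3: fails
Holds on [1,2], so largest k = 1.

1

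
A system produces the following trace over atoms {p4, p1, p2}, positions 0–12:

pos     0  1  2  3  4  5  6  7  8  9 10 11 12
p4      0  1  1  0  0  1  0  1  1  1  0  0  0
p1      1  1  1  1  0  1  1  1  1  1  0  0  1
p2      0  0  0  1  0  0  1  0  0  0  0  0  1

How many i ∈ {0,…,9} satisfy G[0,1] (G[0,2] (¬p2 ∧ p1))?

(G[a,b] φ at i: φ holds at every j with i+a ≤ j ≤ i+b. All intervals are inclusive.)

0

Evaluate at each i in [0,9]:
  i=0: ✗ (fails at j=1)
  i=1: ✗ (fails at j=1)
  i=2: ✗ (fails at j=2)
  i=3: ✗ (fails at j=3)
  i=4: ✗ (fails at j=4)
  i=5: ✗ (fails at j=5)
  i=6: ✗ (fails at j=6)
  i=7: ✗ (fails at j=8)
  i=8: ✗ (fails at j=8)
  i=9: ✗ (fails at j=9)
Positions where it holds: {} → 0.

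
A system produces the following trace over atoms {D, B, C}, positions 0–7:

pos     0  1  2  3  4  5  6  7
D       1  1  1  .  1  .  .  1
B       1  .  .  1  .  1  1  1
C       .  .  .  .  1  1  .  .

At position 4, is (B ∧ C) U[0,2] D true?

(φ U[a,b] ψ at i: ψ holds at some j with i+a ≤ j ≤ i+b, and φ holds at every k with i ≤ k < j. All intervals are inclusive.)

True

Need some j in [4,6] with D, and (B ∧ C) at every k in [4,j-1].
  j=4: D holds; no prefix to check → satisfied.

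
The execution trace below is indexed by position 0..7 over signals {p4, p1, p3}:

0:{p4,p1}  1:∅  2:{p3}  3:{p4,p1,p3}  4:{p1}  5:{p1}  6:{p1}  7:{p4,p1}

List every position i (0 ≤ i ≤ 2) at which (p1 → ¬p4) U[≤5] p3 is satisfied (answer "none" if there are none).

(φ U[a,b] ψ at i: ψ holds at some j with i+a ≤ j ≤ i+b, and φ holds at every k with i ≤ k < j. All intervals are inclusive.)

Evaluate at each i in [0,2]:
  i=0: ✗ (lhs fails at k=0 before rhs at j=2)
  i=1: ✓ (rhs at j=2; lhs holds on [1,1])
  i=2: ✓ (rhs at j=2)

1, 2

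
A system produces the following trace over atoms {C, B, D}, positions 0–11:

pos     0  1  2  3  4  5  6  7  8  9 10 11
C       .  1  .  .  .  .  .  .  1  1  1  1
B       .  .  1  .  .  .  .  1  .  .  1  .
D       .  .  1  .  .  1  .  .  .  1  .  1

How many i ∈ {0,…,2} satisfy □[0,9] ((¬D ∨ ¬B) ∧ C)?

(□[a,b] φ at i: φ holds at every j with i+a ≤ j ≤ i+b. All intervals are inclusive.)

0

Evaluate at each i in [0,2]:
  i=0: ✗ (fails at j=0)
  i=1: ✗ (fails at j=2)
  i=2: ✗ (fails at j=2)
Positions where it holds: {} → 0.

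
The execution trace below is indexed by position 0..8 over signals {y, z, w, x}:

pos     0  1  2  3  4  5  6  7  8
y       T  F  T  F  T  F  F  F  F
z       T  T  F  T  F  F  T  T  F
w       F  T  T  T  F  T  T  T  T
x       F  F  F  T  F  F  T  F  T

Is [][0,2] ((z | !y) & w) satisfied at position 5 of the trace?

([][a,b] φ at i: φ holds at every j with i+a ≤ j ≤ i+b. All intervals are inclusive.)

Yes

Check ((z | !y) & w) at every j in [5,7]:
  j=5: true
  j=6: true
  j=7: true
All positions satisfy it → formula holds.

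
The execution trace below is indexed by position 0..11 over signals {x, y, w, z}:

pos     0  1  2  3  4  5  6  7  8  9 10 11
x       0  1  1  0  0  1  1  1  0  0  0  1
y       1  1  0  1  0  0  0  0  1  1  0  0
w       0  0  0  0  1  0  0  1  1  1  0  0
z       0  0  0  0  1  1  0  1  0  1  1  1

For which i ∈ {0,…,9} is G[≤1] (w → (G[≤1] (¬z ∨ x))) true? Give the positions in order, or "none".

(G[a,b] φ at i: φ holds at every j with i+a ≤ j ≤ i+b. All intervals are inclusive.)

Evaluate at each i in [0,9]:
  i=0: ✓ (all of [0,1])
  i=1: ✓ (all of [1,2])
  i=2: ✓ (all of [2,3])
  i=3: ✗ (fails at j=4)
  i=4: ✗ (fails at j=4)
  i=5: ✓ (all of [5,6])
  i=6: ✓ (all of [6,7])
  i=7: ✗ (fails at j=8)
  i=8: ✗ (fails at j=8)
  i=9: ✗ (fails at j=9)

0, 1, 2, 5, 6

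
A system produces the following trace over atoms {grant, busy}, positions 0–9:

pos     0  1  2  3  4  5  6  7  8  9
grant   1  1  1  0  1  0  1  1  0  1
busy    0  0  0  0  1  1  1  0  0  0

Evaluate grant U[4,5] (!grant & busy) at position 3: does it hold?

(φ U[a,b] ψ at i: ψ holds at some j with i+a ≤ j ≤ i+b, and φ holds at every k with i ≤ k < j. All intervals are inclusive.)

Need some j in [7,8] with (!grant & busy), and grant at every k in [3,j-1].
  j=7: (!grant & busy) false.
  j=8: (!grant & busy) false.
No j in the window works → until fails.

False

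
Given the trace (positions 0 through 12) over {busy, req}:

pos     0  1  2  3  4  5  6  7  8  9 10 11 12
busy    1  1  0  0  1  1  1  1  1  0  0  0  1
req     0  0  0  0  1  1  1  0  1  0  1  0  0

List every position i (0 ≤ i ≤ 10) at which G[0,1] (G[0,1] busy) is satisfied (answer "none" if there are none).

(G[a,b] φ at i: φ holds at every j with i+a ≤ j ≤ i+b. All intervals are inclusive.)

Evaluate at each i in [0,10]:
  i=0: ✗ (fails at j=1)
  i=1: ✗ (fails at j=1)
  i=2: ✗ (fails at j=2)
  i=3: ✗ (fails at j=3)
  i=4: ✓ (all of [4,5])
  i=5: ✓ (all of [5,6])
  i=6: ✓ (all of [6,7])
  i=7: ✗ (fails at j=8)
  i=8: ✗ (fails at j=8)
  i=9: ✗ (fails at j=9)
  i=10: ✗ (fails at j=10)

4, 5, 6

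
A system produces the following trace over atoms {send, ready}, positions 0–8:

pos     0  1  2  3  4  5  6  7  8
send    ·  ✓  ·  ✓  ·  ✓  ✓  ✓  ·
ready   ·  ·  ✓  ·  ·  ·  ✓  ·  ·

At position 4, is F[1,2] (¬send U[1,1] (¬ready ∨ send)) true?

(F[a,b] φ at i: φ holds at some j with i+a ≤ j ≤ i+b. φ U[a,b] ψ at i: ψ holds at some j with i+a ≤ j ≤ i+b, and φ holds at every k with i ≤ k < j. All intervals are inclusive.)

No

Check (¬send U[1,1] (¬ready ∨ send)) at each j in [5,6]:
  j=5: fails
  j=6: fails
No position in the window satisfies it → formula fails.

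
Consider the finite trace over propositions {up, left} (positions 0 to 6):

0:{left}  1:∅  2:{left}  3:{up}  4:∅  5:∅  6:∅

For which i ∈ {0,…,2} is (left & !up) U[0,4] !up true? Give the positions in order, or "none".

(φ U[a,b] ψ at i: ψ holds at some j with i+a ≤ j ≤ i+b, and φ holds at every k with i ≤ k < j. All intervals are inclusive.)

Evaluate at each i in [0,2]:
  i=0: ✓ (rhs at j=0)
  i=1: ✓ (rhs at j=1)
  i=2: ✓ (rhs at j=2)

0, 1, 2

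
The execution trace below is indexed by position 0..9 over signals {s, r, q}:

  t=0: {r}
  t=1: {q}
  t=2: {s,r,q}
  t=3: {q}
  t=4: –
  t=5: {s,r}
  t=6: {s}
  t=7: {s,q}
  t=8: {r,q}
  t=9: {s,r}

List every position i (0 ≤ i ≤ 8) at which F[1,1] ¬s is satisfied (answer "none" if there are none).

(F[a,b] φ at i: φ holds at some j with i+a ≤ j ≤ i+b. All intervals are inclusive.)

0, 2, 3, 7

Evaluate at each i in [0,8]:
  i=0: ✓ (witness j=1)
  i=1: ✗ (none in [2,2])
  i=2: ✓ (witness j=3)
  i=3: ✓ (witness j=4)
  i=4: ✗ (none in [5,5])
  i=5: ✗ (none in [6,6])
  i=6: ✗ (none in [7,7])
  i=7: ✓ (witness j=8)
  i=8: ✗ (none in [9,9])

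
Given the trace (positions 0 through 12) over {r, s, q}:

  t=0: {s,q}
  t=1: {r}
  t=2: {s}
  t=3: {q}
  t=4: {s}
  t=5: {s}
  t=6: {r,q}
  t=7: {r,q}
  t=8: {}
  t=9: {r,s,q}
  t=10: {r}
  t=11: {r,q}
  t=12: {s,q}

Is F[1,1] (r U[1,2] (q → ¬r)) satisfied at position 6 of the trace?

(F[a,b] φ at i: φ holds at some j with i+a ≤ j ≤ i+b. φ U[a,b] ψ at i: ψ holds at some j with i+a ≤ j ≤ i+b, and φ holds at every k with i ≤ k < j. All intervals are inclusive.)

Check (r U[1,2] (q → ¬r)) at each j in [7,7]:
  j=7: holds
Found at j=7 → formula holds.

Yes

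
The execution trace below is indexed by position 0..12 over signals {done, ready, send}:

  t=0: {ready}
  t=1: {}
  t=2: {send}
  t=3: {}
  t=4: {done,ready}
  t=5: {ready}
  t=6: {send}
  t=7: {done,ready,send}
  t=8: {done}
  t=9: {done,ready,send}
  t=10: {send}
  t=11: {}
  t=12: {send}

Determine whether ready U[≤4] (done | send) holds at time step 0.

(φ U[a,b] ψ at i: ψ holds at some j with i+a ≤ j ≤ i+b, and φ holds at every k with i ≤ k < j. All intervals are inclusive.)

Does not hold

Need some j in [0,4] with (done | send), and ready at every k in [0,j-1].
  j=0: (done | send) false.
  j=1: (done | send) false.
  j=2: (done | send) holds, but ready fails at k=1 → not this j.
  j=3: (done | send) false.
  j=4: (done | send) holds, but ready fails at k=1 → not this j.
No j in the window works → until fails.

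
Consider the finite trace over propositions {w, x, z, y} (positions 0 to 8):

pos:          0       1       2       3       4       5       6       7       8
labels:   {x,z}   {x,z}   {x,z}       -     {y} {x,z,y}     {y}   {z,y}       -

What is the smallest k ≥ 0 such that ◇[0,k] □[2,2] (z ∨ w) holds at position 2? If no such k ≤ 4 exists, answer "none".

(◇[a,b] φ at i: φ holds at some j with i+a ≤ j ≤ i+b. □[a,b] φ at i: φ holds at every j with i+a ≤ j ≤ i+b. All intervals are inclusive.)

1

Scan j = 2,3,… for □[2,2] (z ∨ w):
  j=2: fails
  j=3: holds
First hit at j=3, so smallest k = 3-2 = 1.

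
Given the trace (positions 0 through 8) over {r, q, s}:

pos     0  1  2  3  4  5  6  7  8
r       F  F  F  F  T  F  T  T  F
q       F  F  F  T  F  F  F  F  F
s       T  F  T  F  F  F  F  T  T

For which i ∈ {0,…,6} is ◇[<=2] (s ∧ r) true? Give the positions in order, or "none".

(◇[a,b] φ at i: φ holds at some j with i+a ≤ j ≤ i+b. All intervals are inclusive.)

Evaluate at each i in [0,6]:
  i=0: ✗ (none in [0,2])
  i=1: ✗ (none in [1,3])
  i=2: ✗ (none in [2,4])
  i=3: ✗ (none in [3,5])
  i=4: ✗ (none in [4,6])
  i=5: ✓ (witness j=7)
  i=6: ✓ (witness j=7)

5, 6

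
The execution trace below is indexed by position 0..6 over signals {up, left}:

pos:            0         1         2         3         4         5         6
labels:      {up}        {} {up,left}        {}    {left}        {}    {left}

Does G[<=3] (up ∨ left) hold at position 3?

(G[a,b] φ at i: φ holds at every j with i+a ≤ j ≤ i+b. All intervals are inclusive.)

No

Check (up ∨ left) at every j in [3,6]:
  j=3: false
  j=4: true
  j=5: false
  j=6: true
Fails at j=3 → formula fails.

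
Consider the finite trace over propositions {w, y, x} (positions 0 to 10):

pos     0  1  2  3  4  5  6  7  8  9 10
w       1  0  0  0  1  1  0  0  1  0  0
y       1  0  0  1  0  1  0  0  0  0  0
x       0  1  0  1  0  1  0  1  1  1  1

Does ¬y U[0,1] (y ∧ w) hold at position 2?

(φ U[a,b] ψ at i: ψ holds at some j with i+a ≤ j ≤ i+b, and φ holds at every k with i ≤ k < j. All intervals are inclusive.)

Need some j in [2,3] with (y ∧ w), and ¬y at every k in [2,j-1].
  j=2: (y ∧ w) false.
  j=3: (y ∧ w) false.
No j in the window works → until fails.

Does not hold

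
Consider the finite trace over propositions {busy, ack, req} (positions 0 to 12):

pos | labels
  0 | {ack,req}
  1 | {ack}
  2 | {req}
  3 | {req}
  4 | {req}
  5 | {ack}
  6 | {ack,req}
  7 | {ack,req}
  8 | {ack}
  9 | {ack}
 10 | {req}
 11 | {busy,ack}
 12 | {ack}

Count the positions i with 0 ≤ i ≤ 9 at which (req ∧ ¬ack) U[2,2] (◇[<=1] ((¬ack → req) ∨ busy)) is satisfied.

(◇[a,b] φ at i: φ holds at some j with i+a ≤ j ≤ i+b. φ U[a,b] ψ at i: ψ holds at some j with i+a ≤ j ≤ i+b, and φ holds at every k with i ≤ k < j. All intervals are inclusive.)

Evaluate at each i in [0,9]:
  i=0: ✗ (lhs fails at k=0 before rhs at j=2)
  i=1: ✗ (lhs fails at k=1 before rhs at j=3)
  i=2: ✓ (rhs at j=4; lhs holds on [2,3])
  i=3: ✓ (rhs at j=5; lhs holds on [3,4])
  i=4: ✗ (lhs fails at k=5 before rhs at j=6)
  i=5: ✗ (lhs fails at k=5 before rhs at j=7)
  i=6: ✗ (lhs fails at k=6 before rhs at j=8)
  i=7: ✗ (lhs fails at k=7 before rhs at j=9)
  i=8: ✗ (lhs fails at k=8 before rhs at j=10)
  i=9: ✗ (lhs fails at k=9 before rhs at j=11)
Positions where it holds: {2, 3} → 2.

2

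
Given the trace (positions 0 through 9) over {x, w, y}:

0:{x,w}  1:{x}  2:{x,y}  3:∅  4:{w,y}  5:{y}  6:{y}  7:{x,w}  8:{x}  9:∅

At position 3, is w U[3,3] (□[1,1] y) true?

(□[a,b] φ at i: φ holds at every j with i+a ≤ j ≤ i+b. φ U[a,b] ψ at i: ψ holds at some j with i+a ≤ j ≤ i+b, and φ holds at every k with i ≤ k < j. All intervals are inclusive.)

Need some j in [6,6] with □[1,1] y, and w at every k in [3,j-1].
  j=6: □[1,1] y — fails at 7.
No j in the window works → until fails.

No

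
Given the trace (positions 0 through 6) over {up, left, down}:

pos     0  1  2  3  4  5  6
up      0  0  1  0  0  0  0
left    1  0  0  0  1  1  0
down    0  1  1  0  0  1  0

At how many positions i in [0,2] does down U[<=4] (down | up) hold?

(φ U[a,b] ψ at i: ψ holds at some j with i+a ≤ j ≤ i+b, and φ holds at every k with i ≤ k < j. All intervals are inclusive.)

Evaluate at each i in [0,2]:
  i=0: ✗ (lhs fails at k=0 before rhs at j=1)
  i=1: ✓ (rhs at j=1)
  i=2: ✓ (rhs at j=2)
Positions where it holds: {1, 2} → 2.

2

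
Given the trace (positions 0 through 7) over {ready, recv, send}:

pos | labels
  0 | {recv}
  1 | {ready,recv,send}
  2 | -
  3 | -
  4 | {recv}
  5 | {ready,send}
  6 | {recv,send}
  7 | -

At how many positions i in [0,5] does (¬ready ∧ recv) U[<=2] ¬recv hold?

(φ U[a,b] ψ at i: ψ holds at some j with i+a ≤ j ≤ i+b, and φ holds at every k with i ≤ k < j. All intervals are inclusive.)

4

Evaluate at each i in [0,5]:
  i=0: ✗ (lhs fails at k=1 before rhs at j=2)
  i=1: ✗ (lhs fails at k=1 before rhs at j=2)
  i=2: ✓ (rhs at j=2)
  i=3: ✓ (rhs at j=3)
  i=4: ✓ (rhs at j=5; lhs holds on [4,4])
  i=5: ✓ (rhs at j=5)
Positions where it holds: {2, 3, 4, 5} → 4.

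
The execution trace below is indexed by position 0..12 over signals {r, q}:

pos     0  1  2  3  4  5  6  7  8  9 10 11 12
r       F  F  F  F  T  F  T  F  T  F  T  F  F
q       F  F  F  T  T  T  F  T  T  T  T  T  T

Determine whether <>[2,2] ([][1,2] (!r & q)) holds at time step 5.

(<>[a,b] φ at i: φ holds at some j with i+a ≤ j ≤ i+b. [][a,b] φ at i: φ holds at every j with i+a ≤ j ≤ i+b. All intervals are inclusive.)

Check [][1,2] (!r & q) at each j in [7,7]:
  j=7: fails at 8
No position in the window satisfies it → formula fails.

Does not hold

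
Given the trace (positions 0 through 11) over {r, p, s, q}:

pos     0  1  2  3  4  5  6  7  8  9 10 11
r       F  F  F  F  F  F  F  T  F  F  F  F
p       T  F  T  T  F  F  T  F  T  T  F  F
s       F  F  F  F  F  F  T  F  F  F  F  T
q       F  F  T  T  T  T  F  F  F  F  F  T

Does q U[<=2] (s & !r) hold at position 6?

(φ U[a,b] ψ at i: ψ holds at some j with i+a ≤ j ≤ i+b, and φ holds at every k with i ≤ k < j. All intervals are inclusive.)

Need some j in [6,8] with (s & !r), and q at every k in [6,j-1].
  j=6: (s & !r) holds; no prefix to check → satisfied.

Holds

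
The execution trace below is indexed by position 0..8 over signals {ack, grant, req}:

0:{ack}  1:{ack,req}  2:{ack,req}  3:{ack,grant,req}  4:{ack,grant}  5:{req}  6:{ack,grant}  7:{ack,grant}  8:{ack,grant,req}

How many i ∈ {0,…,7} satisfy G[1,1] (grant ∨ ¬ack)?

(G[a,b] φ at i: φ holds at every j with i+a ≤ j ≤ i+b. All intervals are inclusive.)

Evaluate at each i in [0,7]:
  i=0: ✗ (fails at j=1)
  i=1: ✗ (fails at j=2)
  i=2: ✓ (all of [3,3])
  i=3: ✓ (all of [4,4])
  i=4: ✓ (all of [5,5])
  i=5: ✓ (all of [6,6])
  i=6: ✓ (all of [7,7])
  i=7: ✓ (all of [8,8])
Positions where it holds: {2, 3, 4, 5, 6, 7} → 6.

6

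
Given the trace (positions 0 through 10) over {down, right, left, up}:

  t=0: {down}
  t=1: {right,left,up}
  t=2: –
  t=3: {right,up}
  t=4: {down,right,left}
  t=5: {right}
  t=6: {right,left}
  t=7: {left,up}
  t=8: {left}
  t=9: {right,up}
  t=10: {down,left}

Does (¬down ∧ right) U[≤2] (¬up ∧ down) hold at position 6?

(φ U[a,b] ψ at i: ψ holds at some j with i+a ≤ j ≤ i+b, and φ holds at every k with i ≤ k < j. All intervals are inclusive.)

Need some j in [6,8] with (¬up ∧ down), and (¬down ∧ right) at every k in [6,j-1].
  j=6: (¬up ∧ down) false.
  j=7: (¬up ∧ down) false.
  j=8: (¬up ∧ down) false.
No j in the window works → until fails.

False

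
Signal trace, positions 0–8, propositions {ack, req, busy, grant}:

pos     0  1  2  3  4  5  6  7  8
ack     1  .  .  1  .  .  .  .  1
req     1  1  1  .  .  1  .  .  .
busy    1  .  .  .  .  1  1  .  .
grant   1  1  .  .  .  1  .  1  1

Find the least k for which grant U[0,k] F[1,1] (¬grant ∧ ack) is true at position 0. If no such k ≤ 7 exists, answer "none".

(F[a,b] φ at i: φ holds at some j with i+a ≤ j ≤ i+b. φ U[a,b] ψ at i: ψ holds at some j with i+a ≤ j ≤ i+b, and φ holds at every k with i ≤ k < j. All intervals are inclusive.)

2

Need earliest j ≥ 0 with F[1,1] (¬grant ∧ ack), and grant at every k in [0,j-1].
  j=0: rhs fails.
  j=1: rhs fails.
  j=2: rhs holds; lhs holds on [0,1]. k = 2.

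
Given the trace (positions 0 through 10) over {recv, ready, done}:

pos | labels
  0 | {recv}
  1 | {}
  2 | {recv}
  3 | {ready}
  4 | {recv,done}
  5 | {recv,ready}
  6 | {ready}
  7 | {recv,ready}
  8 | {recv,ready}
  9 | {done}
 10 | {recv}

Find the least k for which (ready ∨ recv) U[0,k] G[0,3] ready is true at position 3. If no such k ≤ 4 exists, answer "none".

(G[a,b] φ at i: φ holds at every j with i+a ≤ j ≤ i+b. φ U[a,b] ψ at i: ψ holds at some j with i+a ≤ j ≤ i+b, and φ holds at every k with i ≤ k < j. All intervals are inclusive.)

2

Need earliest j ≥ 3 with G[0,3] ready, and (ready ∨ recv) at every k in [3,j-1].
  j=3: rhs fails.
  j=4: rhs fails.
  j=5: rhs holds; lhs holds on [3,4]. k = 2.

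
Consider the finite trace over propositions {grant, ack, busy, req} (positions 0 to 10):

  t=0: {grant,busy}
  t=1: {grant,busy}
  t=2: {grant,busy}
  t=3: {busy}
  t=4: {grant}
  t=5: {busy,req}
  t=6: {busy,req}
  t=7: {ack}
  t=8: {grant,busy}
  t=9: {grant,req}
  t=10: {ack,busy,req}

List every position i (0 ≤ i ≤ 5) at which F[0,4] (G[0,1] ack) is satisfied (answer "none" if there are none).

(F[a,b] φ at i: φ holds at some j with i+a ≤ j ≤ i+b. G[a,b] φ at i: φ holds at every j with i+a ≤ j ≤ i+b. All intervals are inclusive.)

none

Evaluate at each i in [0,5]:
  i=0: ✗ (none in [0,4])
  i=1: ✗ (none in [1,5])
  i=2: ✗ (none in [2,6])
  i=3: ✗ (none in [3,7])
  i=4: ✗ (none in [4,8])
  i=5: ✗ (none in [5,9])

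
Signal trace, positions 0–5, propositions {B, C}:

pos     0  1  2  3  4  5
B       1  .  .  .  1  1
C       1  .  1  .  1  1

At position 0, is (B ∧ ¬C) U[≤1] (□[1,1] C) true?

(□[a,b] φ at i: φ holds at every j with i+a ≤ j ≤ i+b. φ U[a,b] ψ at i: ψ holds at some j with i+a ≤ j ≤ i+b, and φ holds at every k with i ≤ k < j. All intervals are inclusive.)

No

Need some j in [0,1] with □[1,1] C, and (B ∧ ¬C) at every k in [0,j-1].
  j=0: □[1,1] C — fails at 1.
  j=1: □[1,1] C holds, but (B ∧ ¬C) fails at k=0 → not this j.
No j in the window works → until fails.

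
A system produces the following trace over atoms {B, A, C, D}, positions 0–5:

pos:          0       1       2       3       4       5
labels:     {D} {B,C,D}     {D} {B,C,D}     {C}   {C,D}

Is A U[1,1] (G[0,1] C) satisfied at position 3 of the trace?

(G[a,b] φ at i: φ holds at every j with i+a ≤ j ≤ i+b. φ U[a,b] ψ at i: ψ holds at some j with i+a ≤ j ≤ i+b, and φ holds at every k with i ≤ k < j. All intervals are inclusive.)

No

Need some j in [4,4] with G[0,1] C, and A at every k in [3,j-1].
  j=4: G[0,1] C holds, but A fails at k=3 → not this j.
No j in the window works → until fails.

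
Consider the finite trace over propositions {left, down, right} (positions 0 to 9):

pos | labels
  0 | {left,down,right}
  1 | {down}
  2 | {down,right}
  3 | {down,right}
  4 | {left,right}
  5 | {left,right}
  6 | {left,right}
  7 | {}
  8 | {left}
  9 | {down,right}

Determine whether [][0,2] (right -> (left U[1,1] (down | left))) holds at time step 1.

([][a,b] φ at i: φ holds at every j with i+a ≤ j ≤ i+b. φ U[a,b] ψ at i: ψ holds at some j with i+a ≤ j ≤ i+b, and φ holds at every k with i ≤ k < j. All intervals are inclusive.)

Check (right -> (left U[1,1] (down | left))) at every j in [1,3]:
  j=1: antecedent false → ✓
  j=2: antecedent true; consequent fails → ✗
  j=3: antecedent true; consequent fails → ✗
Fails at j=2 → formula fails.

No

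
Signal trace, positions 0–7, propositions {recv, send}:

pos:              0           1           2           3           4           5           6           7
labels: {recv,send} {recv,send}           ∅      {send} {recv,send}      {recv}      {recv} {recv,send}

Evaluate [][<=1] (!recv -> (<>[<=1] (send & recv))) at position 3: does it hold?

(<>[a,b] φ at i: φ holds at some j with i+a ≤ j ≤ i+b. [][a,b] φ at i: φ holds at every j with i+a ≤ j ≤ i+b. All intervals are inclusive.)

Check (!recv -> (<>[<=1] (send & recv))) at every j in [3,4]:
  j=3: antecedent true; consequent holds (witness at 4) → ✓
  j=4: antecedent false → ✓
All positions satisfy it → formula holds.

Holds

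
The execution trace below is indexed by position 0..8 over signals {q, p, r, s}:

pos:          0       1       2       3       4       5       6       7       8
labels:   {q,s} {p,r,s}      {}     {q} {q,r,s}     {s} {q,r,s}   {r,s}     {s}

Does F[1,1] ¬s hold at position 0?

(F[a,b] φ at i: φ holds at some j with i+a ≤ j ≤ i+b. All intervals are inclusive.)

False

Check ¬s at each j in [1,1]:
  j=1: false
No position in the window satisfies it → formula fails.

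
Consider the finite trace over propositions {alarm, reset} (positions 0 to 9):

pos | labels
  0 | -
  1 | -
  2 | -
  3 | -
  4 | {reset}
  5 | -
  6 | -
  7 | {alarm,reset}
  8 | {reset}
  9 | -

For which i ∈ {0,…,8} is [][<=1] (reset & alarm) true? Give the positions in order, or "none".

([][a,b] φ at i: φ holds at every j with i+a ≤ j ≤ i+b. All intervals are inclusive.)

none

Evaluate at each i in [0,8]:
  i=0: ✗ (fails at j=0)
  i=1: ✗ (fails at j=1)
  i=2: ✗ (fails at j=2)
  i=3: ✗ (fails at j=3)
  i=4: ✗ (fails at j=4)
  i=5: ✗ (fails at j=5)
  i=6: ✗ (fails at j=6)
  i=7: ✗ (fails at j=8)
  i=8: ✗ (fails at j=8)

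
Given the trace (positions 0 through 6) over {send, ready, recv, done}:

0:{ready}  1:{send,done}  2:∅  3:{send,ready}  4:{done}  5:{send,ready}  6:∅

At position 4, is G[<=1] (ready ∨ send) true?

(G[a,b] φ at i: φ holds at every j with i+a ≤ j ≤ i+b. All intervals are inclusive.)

Does not hold

Check (ready ∨ send) at every j in [4,5]:
  j=4: false
  j=5: true
Fails at j=4 → formula fails.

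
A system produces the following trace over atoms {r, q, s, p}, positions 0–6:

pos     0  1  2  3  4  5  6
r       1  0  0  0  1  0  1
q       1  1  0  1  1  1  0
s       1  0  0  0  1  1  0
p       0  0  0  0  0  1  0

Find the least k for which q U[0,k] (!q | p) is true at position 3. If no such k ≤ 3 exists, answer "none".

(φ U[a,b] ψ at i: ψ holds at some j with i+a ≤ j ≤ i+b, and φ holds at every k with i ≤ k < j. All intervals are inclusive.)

Need earliest j ≥ 3 with (!q | p), and q at every k in [3,j-1].
  j=3: rhs fails.
  j=4: rhs fails.
  j=5: rhs holds; lhs holds on [3,4]. k = 2.

2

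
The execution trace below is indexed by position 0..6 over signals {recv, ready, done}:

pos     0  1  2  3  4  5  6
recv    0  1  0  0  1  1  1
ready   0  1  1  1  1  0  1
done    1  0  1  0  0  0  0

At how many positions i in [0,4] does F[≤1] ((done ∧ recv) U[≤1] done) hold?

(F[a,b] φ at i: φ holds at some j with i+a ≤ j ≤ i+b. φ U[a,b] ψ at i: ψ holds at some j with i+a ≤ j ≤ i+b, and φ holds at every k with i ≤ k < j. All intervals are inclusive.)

Evaluate at each i in [0,4]:
  i=0: ✓ (witness j=0)
  i=1: ✓ (witness j=2)
  i=2: ✓ (witness j=2)
  i=3: ✗ (none in [3,4])
  i=4: ✗ (none in [4,5])
Positions where it holds: {0, 1, 2} → 3.

3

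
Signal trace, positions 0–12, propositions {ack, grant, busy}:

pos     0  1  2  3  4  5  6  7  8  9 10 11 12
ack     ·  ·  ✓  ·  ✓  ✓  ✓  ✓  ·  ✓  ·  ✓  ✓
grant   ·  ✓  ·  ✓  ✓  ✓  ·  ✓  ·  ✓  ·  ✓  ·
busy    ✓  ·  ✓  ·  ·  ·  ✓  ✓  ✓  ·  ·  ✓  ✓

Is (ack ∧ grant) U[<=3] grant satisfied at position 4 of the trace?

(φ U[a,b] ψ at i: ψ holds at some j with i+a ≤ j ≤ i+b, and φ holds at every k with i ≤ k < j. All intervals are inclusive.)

Need some j in [4,7] with grant, and (ack ∧ grant) at every k in [4,j-1].
  j=4: grant holds; no prefix to check → satisfied.

True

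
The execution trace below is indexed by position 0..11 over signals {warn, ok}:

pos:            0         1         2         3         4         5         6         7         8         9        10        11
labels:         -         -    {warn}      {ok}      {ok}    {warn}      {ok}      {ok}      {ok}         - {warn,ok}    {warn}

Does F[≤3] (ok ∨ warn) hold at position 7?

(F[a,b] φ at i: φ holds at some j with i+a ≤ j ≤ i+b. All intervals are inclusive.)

Check (ok ∨ warn) at each j in [7,10]:
  j=7: true
  j=8: true
  j=9: false
  j=10: true
Found at j=7 → formula holds.

Holds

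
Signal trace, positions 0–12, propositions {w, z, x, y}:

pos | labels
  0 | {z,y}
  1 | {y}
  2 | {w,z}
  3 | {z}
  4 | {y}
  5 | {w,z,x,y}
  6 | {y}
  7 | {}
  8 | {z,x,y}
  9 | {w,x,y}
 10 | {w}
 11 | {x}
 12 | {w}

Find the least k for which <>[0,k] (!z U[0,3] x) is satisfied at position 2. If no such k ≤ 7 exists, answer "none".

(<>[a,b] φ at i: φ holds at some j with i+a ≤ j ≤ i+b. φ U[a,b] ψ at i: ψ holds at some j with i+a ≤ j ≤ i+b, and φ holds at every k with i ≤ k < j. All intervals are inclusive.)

Scan j = 2,3,… for (!z U[0,3] x):
  j=2: fails
  j=3: fails
  j=4: holds
First hit at j=4, so smallest k = 4-2 = 2.

2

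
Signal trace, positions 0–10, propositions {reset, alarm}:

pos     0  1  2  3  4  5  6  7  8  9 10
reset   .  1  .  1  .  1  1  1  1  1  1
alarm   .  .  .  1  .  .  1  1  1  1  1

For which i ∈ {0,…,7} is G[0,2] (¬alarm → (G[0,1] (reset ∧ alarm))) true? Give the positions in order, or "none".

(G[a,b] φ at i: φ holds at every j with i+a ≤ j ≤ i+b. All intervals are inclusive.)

6, 7

Evaluate at each i in [0,7]:
  i=0: ✗ (fails at j=0)
  i=1: ✗ (fails at j=1)
  i=2: ✗ (fails at j=2)
  i=3: ✗ (fails at j=4)
  i=4: ✗ (fails at j=4)
  i=5: ✗ (fails at j=5)
  i=6: ✓ (all of [6,8])
  i=7: ✓ (all of [7,9])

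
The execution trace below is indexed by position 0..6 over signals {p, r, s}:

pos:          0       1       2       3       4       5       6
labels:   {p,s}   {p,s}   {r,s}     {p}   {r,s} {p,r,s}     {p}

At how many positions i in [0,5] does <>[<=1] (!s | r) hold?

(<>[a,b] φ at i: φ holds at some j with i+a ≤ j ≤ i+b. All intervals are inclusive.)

5

Evaluate at each i in [0,5]:
  i=0: ✗ (none in [0,1])
  i=1: ✓ (witness j=2)
  i=2: ✓ (witness j=2)
  i=3: ✓ (witness j=3)
  i=4: ✓ (witness j=4)
  i=5: ✓ (witness j=5)
Positions where it holds: {1, 2, 3, 4, 5} → 5.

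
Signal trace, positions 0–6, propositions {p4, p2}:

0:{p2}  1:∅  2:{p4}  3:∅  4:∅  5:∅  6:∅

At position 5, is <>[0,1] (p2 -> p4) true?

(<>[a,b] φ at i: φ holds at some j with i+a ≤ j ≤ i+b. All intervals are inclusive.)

Holds

Check (p2 -> p4) at each j in [5,6]:
  j=5: true
  j=6: true
Found at j=5 → formula holds.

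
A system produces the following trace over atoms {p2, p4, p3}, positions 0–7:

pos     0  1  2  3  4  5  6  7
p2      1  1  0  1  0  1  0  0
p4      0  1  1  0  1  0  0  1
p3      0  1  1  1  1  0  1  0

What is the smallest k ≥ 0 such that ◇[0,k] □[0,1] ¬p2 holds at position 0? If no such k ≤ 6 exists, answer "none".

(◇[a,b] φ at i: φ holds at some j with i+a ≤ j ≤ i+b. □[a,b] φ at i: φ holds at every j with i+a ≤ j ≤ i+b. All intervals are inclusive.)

Scan j = 0,1,… for □[0,1] ¬p2:
  j=0: fails
  j=1: fails
  j=2: fails
  j=3: fails
  j=4: fails
  j=5: fails
  j=6: holds
First hit at j=6, so smallest k = 6-0 = 6.

6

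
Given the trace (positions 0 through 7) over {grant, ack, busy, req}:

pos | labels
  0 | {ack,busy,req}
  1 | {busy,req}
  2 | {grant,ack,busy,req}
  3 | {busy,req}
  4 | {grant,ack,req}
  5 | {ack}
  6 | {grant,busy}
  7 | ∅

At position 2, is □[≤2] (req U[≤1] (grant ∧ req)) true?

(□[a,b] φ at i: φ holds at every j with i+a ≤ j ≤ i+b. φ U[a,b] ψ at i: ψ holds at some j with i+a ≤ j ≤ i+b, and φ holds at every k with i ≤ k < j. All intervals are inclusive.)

Yes

Check (req U[≤1] (grant ∧ req)) at every j in [2,4]:
  j=2: holds
  j=3: holds
  j=4: holds
All positions satisfy it → formula holds.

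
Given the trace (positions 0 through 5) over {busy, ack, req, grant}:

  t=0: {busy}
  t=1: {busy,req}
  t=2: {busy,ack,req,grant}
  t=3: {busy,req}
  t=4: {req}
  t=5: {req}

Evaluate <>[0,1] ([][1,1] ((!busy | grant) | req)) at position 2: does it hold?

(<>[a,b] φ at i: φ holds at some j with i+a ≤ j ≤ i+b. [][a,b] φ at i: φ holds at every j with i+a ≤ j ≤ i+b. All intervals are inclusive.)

True

Check [][1,1] ((!busy | grant) | req) at each j in [2,3]:
  j=2: holds on [3,3]
  j=3: holds on [4,4]
Found at j=2 → formula holds.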